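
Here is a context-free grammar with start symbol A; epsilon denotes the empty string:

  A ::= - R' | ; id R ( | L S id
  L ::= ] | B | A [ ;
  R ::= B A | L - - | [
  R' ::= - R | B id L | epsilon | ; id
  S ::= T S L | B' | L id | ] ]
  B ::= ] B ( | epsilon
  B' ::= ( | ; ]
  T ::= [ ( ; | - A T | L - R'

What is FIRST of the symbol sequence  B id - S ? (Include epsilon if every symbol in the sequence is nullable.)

Add FIRST(B)\{epsilon} = { ] }; B is nullable, continue.
id is a terminal; add {id} and stop.

{ ], id }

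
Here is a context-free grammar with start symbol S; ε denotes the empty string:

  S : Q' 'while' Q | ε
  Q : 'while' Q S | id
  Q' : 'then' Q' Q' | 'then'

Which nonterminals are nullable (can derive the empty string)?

{ S }

Directly nullable (have an ε-production): S.
No other nonterminal has a production whose RHS symbols are all nullable.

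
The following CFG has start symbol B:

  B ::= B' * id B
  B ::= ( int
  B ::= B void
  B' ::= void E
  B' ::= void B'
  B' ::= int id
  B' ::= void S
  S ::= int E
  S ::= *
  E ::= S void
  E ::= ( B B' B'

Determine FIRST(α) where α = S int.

Add FIRST(S) = { *, int }; S is not nullable, stop.

{ *, int }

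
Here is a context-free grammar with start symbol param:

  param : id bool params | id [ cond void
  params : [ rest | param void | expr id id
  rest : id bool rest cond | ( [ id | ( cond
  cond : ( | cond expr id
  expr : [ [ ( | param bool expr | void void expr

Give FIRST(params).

{ [, id, void }

params : [ rest contributes {[}.
From params : param void: add FIRST(param) = { id }.
From params : expr id id: add FIRST(expr) = { [, id, void }.
Union: FIRST(params) = { [, id, void }.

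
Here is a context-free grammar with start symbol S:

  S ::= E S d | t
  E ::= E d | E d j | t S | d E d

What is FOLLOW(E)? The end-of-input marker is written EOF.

{ d, t }

In S ::= E S d: add FIRST(S d) = { d, t }.
In E ::= E d: add FIRST(d) = { d }.
In E ::= E d j: add FIRST(d j) = { d }.
In E ::= d E d: add FIRST(d) = { d }.
Union: FOLLOW(E) = { d, t }.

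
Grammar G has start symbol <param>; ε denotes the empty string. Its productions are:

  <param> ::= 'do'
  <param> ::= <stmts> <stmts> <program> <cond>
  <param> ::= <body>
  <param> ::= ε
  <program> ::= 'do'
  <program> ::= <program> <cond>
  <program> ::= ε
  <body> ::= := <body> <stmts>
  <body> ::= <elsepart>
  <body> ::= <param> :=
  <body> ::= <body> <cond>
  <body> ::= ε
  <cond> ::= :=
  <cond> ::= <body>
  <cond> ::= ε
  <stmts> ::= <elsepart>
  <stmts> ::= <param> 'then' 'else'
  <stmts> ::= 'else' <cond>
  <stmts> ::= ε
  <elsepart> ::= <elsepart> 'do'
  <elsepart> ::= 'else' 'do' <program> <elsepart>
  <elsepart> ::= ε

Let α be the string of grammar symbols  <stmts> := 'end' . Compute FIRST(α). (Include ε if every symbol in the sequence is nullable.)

{ 'do', 'else', 'then', := }

Add FIRST(<stmts>)\{ε} = { 'do', 'else', 'then', := }; <stmts> is nullable, continue.
:= is a terminal; add {:=} and stop.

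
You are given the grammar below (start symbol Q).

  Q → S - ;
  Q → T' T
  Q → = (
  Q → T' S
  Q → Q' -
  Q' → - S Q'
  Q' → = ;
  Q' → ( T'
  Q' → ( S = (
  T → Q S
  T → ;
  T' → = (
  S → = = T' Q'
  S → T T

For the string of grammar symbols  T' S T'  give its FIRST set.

Add FIRST(T') = { = }; T' is not nullable, stop.

{ = }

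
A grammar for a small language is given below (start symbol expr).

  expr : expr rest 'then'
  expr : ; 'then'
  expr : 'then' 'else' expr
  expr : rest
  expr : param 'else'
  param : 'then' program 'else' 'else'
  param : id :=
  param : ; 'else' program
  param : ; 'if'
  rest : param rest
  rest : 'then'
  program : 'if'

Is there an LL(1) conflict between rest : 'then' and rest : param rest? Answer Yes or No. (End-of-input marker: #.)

Yes

FIRST('then') = { 'then' } and FIRST(param rest) = { 'then', ;, id }.
Both contain 'then', so the two alternatives are not disjoint — LL(1) conflict.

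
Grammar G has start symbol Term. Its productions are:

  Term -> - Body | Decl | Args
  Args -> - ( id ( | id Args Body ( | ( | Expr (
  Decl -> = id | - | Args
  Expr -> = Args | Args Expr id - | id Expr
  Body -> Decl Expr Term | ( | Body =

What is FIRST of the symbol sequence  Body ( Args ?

{ (, -, =, id }

Add FIRST(Body) = { (, -, =, id }; Body is not nullable, stop.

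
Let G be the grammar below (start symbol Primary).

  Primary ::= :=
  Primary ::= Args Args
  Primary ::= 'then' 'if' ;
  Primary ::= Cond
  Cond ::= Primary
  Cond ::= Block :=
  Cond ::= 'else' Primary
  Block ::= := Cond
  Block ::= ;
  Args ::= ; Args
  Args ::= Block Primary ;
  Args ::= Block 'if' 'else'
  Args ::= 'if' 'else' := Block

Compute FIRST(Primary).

{ 'else', 'if', 'then', :=, ; }

Primary ::= := contributes {:=}.
From Primary ::= Args Args: add FIRST(Args) = { 'if', :=, ; }.
Primary ::= 'then' 'if' ; contributes {'then'}.
From Primary ::= Cond: add FIRST(Cond) = { 'else', 'if', 'then', :=, ; }.
Union: FIRST(Primary) = { 'else', 'if', 'then', :=, ; }.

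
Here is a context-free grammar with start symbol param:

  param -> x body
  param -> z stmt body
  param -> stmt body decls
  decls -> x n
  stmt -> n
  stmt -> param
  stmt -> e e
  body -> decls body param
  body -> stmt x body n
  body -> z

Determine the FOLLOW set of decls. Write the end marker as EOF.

{ EOF, e, n, x, z }

In param -> stmt body decls: decls is at the end, add FOLLOW(param) = { EOF, e, n, x, z }.
In body -> decls body param: add FIRST(body param) = { e, n, x, z }.
Union: FOLLOW(decls) = { EOF, e, n, x, z }.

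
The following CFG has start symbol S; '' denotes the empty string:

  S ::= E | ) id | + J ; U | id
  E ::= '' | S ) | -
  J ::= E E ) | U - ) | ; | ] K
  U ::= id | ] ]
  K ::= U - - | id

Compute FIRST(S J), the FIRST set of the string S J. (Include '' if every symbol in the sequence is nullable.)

Add FIRST(S)\{''} = { ), +, -, id }; S is nullable, continue.
Add FIRST(J) = { ), +, -, ;, ], id }; J is not nullable, stop.

{ ), +, -, ;, ], id }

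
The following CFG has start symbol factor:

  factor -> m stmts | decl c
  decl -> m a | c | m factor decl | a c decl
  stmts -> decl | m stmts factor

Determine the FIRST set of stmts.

{ a, c, m }

From stmts -> decl: add FIRST(decl) = { a, c, m }.
stmts -> m stmts factor contributes {m}.
Union: FIRST(stmts) = { a, c, m }.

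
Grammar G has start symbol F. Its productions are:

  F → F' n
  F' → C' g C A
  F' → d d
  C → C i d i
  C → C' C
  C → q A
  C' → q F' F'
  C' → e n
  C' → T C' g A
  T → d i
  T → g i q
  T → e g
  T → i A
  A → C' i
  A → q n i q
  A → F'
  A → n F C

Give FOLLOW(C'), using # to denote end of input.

{ d, e, g, i, q }

In F' → C' g C A: add FIRST(g C A) = { g }.
In C → C' C: add FIRST(C) = { d, e, g, i, q }.
In C' → T C' g A: add FIRST(g A) = { g }.
In A → C' i: add FIRST(i) = { i }.
Union: FOLLOW(C') = { d, e, g, i, q }.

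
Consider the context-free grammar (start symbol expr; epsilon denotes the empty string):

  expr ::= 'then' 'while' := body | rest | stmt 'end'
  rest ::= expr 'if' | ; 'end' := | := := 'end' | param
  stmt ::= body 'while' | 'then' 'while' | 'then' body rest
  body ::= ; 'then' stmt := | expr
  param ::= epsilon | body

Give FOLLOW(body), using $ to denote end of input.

In expr ::= 'then' 'while' := body: body is at the end, add FOLLOW(expr) = { $, 'end', 'if', 'then', 'while', :=, ; }.
In stmt ::= body 'while': add FIRST('while') = { 'while' }.
In stmt ::= 'then' body rest: add FIRST(rest)\{epsilon} = { 'if', 'then', 'while', :=, ; }.
  Since rest is nullable, also add FOLLOW(stmt) = { 'end', := }.
In param ::= body: body is at the end, add FOLLOW(param) = { $, 'end', 'if', 'then', 'while', :=, ; }.
Union: FOLLOW(body) = { $, 'end', 'if', 'then', 'while', :=, ; }.

{ $, 'end', 'if', 'then', 'while', :=, ; }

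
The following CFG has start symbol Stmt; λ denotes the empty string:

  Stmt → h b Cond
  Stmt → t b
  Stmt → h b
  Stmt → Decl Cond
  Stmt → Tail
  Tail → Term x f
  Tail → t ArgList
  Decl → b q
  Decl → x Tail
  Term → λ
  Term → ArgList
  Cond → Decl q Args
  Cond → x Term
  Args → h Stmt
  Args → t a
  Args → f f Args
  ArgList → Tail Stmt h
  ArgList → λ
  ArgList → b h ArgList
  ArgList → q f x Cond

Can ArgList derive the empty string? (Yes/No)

ArgList has an λ-production, so ArgList ⇒ λ.

Yes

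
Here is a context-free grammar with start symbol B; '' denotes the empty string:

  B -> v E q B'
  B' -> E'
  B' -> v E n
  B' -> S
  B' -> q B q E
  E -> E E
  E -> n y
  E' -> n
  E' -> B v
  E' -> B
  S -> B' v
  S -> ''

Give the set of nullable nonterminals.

{ B', S }

Directly nullable (have an ''-production): S.
B' -> S with every symbol nullable, so B' is nullable.
No other nonterminal has a production whose RHS symbols are all nullable.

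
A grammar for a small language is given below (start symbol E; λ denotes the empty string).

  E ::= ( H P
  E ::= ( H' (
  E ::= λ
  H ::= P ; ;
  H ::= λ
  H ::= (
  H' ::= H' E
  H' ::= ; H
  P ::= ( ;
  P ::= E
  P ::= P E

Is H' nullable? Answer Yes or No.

Nullable nonterminals: E, H, P.
No production of H' has an RHS whose symbols are all nullable, so H' is not nullable.

No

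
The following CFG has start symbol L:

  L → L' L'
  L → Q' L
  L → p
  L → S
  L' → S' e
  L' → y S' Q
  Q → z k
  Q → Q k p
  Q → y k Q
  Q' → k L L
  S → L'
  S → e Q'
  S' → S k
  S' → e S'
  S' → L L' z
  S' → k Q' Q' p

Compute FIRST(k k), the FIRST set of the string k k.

k is a terminal; add {k} and stop.

{ k }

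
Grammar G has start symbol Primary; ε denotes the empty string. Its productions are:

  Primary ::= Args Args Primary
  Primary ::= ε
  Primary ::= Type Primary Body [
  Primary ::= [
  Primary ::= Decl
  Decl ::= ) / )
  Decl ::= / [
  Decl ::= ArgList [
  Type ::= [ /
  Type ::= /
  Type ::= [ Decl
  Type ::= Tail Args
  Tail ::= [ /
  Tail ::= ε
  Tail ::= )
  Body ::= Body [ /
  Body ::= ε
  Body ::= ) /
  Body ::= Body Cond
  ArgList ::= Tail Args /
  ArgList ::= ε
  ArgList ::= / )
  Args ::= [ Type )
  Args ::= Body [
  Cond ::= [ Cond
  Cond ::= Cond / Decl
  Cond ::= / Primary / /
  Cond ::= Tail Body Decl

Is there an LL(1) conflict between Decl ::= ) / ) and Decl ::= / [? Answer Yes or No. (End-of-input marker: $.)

FIRST() / )) = { ) } and FIRST(/ [) = { / }.
The FIRST sets are disjoint and neither alternative is nullable — no conflict.

No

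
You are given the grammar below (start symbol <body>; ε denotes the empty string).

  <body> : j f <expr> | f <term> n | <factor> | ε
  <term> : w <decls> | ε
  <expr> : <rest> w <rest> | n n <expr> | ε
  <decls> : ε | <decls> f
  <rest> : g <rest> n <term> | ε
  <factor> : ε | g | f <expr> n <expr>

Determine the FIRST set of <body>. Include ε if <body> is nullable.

{ f, g, j, ε }

<body> : j f <expr> contributes {j}.
<body> : f <term> n contributes {f}.
From <body> : <factor>: add FIRST(<factor>) = { f, g, ε } (including ε since <factor> is nullable).
<body> : ε contributes ε.
Union: FIRST(<body>) = { f, g, j, ε }.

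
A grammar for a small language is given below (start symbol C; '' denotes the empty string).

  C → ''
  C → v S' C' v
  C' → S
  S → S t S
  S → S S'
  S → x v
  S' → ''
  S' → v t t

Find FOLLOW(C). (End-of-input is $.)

C is the start symbol, so $ ∈ FOLLOW(C).
Union: FOLLOW(C) = { $ }.

{ $ }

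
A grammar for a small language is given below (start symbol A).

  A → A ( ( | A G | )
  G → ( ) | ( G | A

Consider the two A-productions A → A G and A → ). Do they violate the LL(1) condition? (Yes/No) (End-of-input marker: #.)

FIRST(A G) = { ) } and FIRST()) = { ) }.
Both contain ), so the two alternatives are not disjoint — LL(1) conflict.

Yes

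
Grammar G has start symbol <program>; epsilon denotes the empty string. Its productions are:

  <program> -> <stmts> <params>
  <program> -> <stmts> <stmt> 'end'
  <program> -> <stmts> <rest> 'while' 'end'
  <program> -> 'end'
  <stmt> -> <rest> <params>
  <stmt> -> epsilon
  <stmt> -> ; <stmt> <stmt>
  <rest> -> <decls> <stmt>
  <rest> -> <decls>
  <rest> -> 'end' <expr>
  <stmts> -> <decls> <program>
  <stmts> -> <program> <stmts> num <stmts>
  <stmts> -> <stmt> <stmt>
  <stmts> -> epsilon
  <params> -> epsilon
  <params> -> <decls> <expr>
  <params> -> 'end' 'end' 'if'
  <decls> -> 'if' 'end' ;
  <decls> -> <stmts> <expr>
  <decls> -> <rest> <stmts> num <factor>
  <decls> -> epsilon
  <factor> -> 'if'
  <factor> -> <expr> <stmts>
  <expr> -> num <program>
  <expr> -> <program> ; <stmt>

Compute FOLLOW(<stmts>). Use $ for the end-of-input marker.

{ $, 'end', 'if', 'while', ;, num }

In <program> -> <stmts> <params>: add FIRST(<params>)\{epsilon} = { 'end', 'if', 'while', ;, num }.
  Since <params> is nullable, also add FOLLOW(<program>) = { $, 'end', 'if', 'while', ;, num }.
In <program> -> <stmts> <stmt> 'end': add FIRST(<stmt> 'end') = { 'end', 'if', 'while', ;, num }.
In <program> -> <stmts> <rest> 'while' 'end': add FIRST(<rest> 'while' 'end') = { 'end', 'if', 'while', ;, num }.
In <stmts> -> <program> <stmts> num <stmts>: add FIRST(num <stmts>) = { num }.
In <stmts> -> <program> <stmts> num <stmts>: <stmts> is at the end, add FOLLOW(<stmts>) = { $, 'end', 'if', 'while', ;, num }.
In <decls> -> <stmts> <expr>: add FIRST(<expr>) = { 'end', 'if', 'while', ;, num }.
In <decls> -> <rest> <stmts> num <factor>: add FIRST(num <factor>) = { num }.
In <factor> -> <expr> <stmts>: <stmts> is at the end, add FOLLOW(<factor>) = { $, 'end', 'if', 'while', ;, num }.
Union: FOLLOW(<stmts>) = { $, 'end', 'if', 'while', ;, num }.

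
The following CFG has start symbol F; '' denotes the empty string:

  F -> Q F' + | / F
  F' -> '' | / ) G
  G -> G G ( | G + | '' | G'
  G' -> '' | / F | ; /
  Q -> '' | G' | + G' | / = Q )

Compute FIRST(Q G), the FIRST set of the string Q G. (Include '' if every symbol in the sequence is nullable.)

{ (, +, /, ;, '' }

Add FIRST(Q)\{''} = { +, /, ; }; Q is nullable, continue.
Add FIRST(G)\{''} = { (, +, /, ; }; G is nullable, continue.
Every symbol is nullable, so include ''.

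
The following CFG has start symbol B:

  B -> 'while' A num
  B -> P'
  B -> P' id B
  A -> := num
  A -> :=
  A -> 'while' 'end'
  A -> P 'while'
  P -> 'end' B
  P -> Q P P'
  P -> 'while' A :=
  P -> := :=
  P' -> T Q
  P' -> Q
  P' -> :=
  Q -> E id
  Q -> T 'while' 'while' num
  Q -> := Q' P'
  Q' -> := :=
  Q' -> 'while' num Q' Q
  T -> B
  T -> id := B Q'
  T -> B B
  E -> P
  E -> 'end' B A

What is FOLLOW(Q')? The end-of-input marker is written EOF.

{ 'end', 'while', :=, id }

In Q -> := Q' P': add FIRST(P') = { 'end', 'while', :=, id }.
In Q' -> 'while' num Q' Q: add FIRST(Q) = { 'end', 'while', :=, id }.
In T -> id := B Q': Q' is at the end, add FOLLOW(T) = { 'end', 'while', :=, id }.
Union: FOLLOW(Q') = { 'end', 'while', :=, id }.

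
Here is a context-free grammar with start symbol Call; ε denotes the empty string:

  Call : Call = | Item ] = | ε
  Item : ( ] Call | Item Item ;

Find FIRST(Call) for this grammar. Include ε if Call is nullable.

{ (, =, ε }

From Call : Call =: Call nullable, take FIRST(Call) ∪ {=} = { (, = }.
From Call : Item ] =: add FIRST(Item) = { ( }.
Call : ε contributes ε.
Union: FIRST(Call) = { (, =, ε }.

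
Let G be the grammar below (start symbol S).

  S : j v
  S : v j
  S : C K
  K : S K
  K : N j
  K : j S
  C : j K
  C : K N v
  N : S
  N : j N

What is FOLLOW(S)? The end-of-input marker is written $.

S is the start symbol, so $ ∈ FOLLOW(S).
In K : S K: add FIRST(K) = { j, v }.
In K : j S: S is at the end, add FOLLOW(K) = { $, j, v }.
In N : S: S is at the end, add FOLLOW(N) = { j, v }.
Union: FOLLOW(S) = { $, j, v }.

{ $, j, v }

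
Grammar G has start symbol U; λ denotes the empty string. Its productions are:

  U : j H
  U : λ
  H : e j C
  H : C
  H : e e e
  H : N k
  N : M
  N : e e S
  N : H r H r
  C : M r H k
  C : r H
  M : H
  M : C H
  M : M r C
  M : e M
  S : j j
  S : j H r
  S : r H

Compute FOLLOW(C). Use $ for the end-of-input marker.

{ $, e, k, r }

In H : e j C: C is at the end, add FOLLOW(H) = { $, e, k, r }.
In H : C: C is at the end, add FOLLOW(H) = { $, e, k, r }.
In M : C H: add FIRST(H) = { e, r }.
In M : M r C: C is at the end, add FOLLOW(M) = { k, r }.
Union: FOLLOW(C) = { $, e, k, r }.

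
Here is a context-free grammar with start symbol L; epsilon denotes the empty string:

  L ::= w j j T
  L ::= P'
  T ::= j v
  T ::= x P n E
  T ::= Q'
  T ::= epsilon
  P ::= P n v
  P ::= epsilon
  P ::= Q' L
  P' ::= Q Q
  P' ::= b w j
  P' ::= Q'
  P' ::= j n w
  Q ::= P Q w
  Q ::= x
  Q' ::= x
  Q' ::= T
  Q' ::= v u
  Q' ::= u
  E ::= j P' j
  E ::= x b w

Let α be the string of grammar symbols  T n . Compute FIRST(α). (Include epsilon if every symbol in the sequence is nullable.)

{ j, n, u, v, x }

Add FIRST(T)\{epsilon} = { j, u, v, x }; T is nullable, continue.
n is a terminal; add {n} and stop.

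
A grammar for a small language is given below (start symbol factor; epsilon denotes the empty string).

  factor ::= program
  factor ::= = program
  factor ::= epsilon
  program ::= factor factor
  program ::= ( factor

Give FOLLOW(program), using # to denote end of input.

{ #, (, = }

In factor ::= program: program is at the end, add FOLLOW(factor) = { #, (, = }.
In factor ::= = program: program is at the end, add FOLLOW(factor) = { #, (, = }.
Union: FOLLOW(program) = { #, (, = }.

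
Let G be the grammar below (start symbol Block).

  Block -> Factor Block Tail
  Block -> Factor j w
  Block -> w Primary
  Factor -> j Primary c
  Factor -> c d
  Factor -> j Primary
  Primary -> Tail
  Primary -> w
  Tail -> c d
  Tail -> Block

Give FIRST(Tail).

Tail -> c d contributes {c}.
From Tail -> Block: add FIRST(Block) = { c, j, w }.
Union: FIRST(Tail) = { c, j, w }.

{ c, j, w }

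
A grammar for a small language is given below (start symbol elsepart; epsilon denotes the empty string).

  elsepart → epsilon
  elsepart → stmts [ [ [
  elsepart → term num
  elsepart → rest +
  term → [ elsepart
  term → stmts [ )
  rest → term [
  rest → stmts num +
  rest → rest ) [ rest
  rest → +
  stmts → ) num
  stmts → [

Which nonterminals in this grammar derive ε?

Directly nullable (have an epsilon-production): elsepart.
No other nonterminal has a production whose RHS symbols are all nullable.

{ elsepart }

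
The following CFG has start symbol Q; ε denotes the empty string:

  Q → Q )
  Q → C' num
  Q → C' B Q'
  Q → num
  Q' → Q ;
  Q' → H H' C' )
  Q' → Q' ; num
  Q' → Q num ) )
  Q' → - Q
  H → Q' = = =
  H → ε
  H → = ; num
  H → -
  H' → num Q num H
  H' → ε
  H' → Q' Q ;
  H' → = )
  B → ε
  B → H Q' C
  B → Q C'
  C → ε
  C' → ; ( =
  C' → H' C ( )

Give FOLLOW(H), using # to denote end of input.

{ (, -, ;, =, num }

In Q' → H H' C' ): add FIRST(H' C' )) = { (, -, ;, =, num }.
In H' → num Q num H: H is at the end, add FOLLOW(H') = { (, -, ;, =, num }.
In B → H Q' C: add FIRST(Q' C) = { (, -, ;, =, num }.
Union: FOLLOW(H) = { (, -, ;, =, num }.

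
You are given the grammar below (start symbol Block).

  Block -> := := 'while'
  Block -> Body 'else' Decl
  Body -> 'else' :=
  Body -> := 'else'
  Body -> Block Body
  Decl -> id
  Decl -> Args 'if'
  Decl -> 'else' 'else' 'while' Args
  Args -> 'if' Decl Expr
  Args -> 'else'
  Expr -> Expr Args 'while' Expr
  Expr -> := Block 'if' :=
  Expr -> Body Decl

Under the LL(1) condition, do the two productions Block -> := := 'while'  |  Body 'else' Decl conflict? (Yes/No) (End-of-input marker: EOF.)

Yes

FIRST(:= := 'while') = { := } and FIRST(Body 'else' Decl) = { 'else', := }.
Both contain :=, so the two alternatives are not disjoint — LL(1) conflict.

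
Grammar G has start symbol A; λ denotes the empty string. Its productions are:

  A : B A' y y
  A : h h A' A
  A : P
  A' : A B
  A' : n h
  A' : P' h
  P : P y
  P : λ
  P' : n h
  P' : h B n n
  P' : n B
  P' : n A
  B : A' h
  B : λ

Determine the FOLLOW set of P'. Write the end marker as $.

In A' : P' h: add FIRST(h) = { h }.
Union: FOLLOW(P') = { h }.

{ h }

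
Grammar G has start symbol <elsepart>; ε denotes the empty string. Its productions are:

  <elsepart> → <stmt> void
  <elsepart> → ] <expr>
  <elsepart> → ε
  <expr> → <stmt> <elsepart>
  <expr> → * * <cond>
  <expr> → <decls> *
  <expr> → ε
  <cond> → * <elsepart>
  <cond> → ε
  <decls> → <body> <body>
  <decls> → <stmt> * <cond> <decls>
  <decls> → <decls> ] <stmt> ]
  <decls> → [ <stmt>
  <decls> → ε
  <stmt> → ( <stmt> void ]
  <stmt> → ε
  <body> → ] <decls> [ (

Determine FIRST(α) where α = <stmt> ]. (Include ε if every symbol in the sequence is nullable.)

Add FIRST(<stmt>)\{ε} = { ( }; <stmt> is nullable, continue.
] is a terminal; add {]} and stop.

{ (, ] }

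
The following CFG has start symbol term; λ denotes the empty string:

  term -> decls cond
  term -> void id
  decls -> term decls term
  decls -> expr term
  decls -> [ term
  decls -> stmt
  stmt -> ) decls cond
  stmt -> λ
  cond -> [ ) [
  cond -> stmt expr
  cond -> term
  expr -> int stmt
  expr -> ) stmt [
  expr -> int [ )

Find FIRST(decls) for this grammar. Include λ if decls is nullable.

{ ), [, int, void, λ }

From decls -> term decls term: add FIRST(term) = { ), [, int, void }.
From decls -> expr term: add FIRST(expr) = { ), int }.
decls -> [ term contributes {[}.
From decls -> stmt: add FIRST(stmt) = { ), λ } (including λ since stmt is nullable).
Union: FIRST(decls) = { ), [, int, void, λ }.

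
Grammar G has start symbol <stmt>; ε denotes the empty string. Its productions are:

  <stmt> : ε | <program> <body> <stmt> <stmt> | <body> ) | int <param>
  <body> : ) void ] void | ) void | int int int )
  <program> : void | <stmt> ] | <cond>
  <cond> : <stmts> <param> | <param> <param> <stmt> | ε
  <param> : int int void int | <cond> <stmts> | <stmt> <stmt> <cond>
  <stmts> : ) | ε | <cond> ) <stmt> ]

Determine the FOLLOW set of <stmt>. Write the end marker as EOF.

<stmt> is the start symbol, so EOF ∈ FOLLOW(<stmt>).
In <stmt> : <program> <body> <stmt> <stmt>: add FIRST(<stmt>)\{ε} = { ), ], int, void }.
  Since <stmt> is nullable, also add FOLLOW(<stmt>) = { EOF, ), ], int, void }.
In <stmt> : <program> <body> <stmt> <stmt>: <stmt> is at the end, add FOLLOW(<stmt>) = { EOF, ), ], int, void }.
In <program> : <stmt> ]: add FIRST(]) = { ] }.
In <cond> : <param> <param> <stmt>: <stmt> is at the end, add FOLLOW(<cond>) = { EOF, ), ], int, void }.
In <param> : <stmt> <stmt> <cond>: add FIRST(<stmt> <cond>)\{ε} = { ), ], int, void }.
  Since <stmt> <cond> is nullable, also add FOLLOW(<param>) = { EOF, ), ], int, void }.
In <param> : <stmt> <stmt> <cond>: add FIRST(<cond>)\{ε} = { ), ], int, void }.
  Since <cond> is nullable, also add FOLLOW(<param>) = { EOF, ), ], int, void }.
In <stmts> : <cond> ) <stmt> ]: add FIRST(]) = { ] }.
Union: FOLLOW(<stmt>) = { EOF, ), ], int, void }.

{ EOF, ), ], int, void }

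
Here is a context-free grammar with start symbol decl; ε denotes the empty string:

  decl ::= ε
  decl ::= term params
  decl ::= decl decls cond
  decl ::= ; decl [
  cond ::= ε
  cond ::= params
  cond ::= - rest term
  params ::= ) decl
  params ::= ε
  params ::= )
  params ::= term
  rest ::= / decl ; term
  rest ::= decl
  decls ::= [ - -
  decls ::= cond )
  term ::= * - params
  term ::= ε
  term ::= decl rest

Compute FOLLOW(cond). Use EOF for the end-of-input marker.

{ EOF, ), *, -, /, ;, [ }

In decl ::= decl decls cond: cond is at the end, add FOLLOW(decl) = { EOF, ), *, -, /, ;, [ }.
In decls ::= cond ): add FIRST()) = { ) }.
Union: FOLLOW(cond) = { EOF, ), *, -, /, ;, [ }.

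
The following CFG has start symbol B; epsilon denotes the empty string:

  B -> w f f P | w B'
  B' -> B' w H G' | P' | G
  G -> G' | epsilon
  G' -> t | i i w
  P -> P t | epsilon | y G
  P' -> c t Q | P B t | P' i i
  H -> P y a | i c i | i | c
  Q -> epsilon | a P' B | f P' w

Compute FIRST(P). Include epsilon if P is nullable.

From P -> P t: P nullable, take FIRST(P) ∪ {t} = { t, y }.
P -> epsilon contributes epsilon.
P -> y G contributes {y}.
Union: FIRST(P) = { t, y, epsilon }.

{ t, y, epsilon }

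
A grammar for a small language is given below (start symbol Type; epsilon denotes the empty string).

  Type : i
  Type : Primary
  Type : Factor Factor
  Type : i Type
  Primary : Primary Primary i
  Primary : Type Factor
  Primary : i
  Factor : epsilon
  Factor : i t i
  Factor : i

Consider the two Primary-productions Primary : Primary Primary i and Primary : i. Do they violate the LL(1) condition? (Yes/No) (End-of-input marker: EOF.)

FIRST(Primary Primary i) = { i } and FIRST(i) = { i }.
Both contain i, so the two alternatives are not disjoint — LL(1) conflict.

Yes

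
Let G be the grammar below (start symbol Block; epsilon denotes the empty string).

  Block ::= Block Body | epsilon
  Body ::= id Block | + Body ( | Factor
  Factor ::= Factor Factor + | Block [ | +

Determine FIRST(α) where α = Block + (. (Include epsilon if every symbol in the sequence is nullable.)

{ +, [, id }

Add FIRST(Block)\{epsilon} = { +, [, id }; Block is nullable, continue.
+ is a terminal; add {+} and stop.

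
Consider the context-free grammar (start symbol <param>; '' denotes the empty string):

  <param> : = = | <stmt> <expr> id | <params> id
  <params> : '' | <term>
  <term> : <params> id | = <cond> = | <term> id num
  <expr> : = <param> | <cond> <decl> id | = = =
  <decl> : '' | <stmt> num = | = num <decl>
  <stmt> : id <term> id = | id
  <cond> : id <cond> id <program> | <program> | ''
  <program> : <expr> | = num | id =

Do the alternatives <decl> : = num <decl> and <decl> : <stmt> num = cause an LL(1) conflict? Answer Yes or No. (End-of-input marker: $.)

FIRST(= num <decl>) = { = } and FIRST(<stmt> num =) = { id }.
The FIRST sets are disjoint and neither alternative is nullable — no conflict.

No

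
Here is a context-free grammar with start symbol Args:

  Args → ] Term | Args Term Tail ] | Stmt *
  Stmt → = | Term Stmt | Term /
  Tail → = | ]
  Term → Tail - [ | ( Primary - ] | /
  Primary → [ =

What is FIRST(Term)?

{ (, /, =, ] }

From Term → Tail - [: add FIRST(Tail) = { =, ] }.
Term → ( Primary - ] contributes {(}.
Term → / contributes {/}.
Union: FIRST(Term) = { (, /, =, ] }.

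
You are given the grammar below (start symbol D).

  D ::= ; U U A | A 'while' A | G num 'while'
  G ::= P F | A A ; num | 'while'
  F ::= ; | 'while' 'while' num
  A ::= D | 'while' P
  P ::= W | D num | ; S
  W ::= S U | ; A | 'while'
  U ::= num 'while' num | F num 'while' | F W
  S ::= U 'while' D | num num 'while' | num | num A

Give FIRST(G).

{ 'while', ;, num }

From G ::= P F: add FIRST(P) = { 'while', ;, num }.
From G ::= A A ; num: add FIRST(A) = { 'while', ;, num }.
G ::= 'while' contributes {'while'}.
Union: FIRST(G) = { 'while', ;, num }.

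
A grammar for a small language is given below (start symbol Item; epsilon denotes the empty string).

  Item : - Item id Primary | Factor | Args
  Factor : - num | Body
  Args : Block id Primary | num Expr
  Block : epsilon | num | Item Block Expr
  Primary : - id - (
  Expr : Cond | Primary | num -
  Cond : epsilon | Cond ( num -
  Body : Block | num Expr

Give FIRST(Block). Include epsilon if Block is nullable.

Block : epsilon contributes epsilon.
Block : num contributes {num}.
From Block : Item Block Expr: Item, Block, Expr nullable, take FIRST(Item) ∪ FIRST(Block) ∪ FIRST(Expr) = { (, -, id, num }; also epsilon since the whole RHS is nullable.
Union: FIRST(Block) = { (, -, id, num, epsilon }.

{ (, -, id, num, epsilon }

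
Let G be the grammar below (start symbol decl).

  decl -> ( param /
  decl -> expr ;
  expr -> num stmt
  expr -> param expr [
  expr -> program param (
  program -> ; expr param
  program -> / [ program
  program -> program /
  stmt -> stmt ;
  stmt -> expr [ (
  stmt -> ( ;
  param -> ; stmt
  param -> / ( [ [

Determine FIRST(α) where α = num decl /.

{ num }

num is a terminal; add {num} and stop.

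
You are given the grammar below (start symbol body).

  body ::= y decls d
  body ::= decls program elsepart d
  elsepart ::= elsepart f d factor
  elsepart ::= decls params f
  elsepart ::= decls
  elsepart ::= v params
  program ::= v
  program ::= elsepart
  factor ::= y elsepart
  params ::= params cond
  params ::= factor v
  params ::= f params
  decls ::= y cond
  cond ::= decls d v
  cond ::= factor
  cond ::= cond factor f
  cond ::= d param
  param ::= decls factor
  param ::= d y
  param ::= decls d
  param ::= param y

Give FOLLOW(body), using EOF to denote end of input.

{ EOF }

body is the start symbol, so EOF ∈ FOLLOW(body).
Union: FOLLOW(body) = { EOF }.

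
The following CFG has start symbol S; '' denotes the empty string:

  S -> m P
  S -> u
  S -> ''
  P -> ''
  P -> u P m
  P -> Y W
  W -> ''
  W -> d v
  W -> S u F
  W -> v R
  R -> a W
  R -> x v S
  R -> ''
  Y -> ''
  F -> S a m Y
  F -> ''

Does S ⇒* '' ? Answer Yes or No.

S has an ''-production, so S ⇒ ''.

Yes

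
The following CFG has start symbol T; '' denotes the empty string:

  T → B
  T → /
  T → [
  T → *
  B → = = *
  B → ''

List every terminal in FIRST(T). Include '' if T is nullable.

{ *, /, =, [, '' }

From T → B: add FIRST(B) = { =, '' } (including '' since B is nullable).
T → / contributes {/}.
T → [ contributes {[}.
T → * contributes {*}.
Union: FIRST(T) = { *, /, =, [, '' }.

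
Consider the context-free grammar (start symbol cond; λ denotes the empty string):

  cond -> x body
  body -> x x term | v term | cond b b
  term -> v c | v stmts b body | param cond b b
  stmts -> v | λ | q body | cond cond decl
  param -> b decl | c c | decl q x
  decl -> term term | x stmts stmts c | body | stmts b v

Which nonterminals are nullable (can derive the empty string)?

Directly nullable (have an λ-production): stmts.
No other nonterminal has a production whose RHS symbols are all nullable.

{ stmts }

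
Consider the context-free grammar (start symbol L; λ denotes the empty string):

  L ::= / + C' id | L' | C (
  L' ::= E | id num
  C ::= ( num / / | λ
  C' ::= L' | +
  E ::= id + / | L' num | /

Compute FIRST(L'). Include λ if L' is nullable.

From L' ::= E: add FIRST(E) = { /, id }.
L' ::= id num contributes {id}.
Union: FIRST(L') = { /, id }.

{ /, id }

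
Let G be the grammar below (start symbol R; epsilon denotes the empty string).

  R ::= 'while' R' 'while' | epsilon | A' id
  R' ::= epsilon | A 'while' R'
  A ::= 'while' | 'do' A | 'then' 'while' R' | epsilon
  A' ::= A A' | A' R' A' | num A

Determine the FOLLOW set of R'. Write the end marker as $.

{ 'do', 'then', 'while', id, num }

In R ::= 'while' R' 'while': add FIRST('while') = { 'while' }.
In R' ::= A 'while' R': R' is at the end, add FOLLOW(R') = { 'do', 'then', 'while', id, num }.
In A ::= 'then' 'while' R': R' is at the end, add FOLLOW(A) = { 'do', 'then', 'while', id, num }.
In A' ::= A' R' A': add FIRST(A') = { 'do', 'then', 'while', num }.
Union: FOLLOW(R') = { 'do', 'then', 'while', id, num }.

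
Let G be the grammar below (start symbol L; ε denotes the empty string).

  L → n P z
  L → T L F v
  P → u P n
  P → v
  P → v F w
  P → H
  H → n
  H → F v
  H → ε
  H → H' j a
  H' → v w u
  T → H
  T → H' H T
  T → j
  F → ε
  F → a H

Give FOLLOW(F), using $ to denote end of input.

In L → T L F v: add FIRST(v) = { v }.
In P → v F w: add FIRST(w) = { w }.
In H → F v: add FIRST(v) = { v }.
Union: FOLLOW(F) = { v, w }.

{ v, w }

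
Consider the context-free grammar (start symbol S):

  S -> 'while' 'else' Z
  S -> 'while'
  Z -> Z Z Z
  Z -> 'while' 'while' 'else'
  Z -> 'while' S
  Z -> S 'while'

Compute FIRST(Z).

{ 'while' }

From Z -> Z Z Z: add FIRST(Z) = { 'while' }.
Z -> 'while' 'while' 'else' contributes {'while'}.
Z -> 'while' S contributes {'while'}.
From Z -> S 'while': add FIRST(S) = { 'while' }.
Union: FIRST(Z) = { 'while' }.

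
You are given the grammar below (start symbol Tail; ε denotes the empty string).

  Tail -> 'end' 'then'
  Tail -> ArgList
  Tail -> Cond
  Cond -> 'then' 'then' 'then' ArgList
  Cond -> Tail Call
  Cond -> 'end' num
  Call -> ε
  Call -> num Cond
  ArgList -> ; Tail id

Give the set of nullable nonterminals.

Directly nullable (have an ε-production): Call.
No other nonterminal has a production whose RHS symbols are all nullable.

{ Call }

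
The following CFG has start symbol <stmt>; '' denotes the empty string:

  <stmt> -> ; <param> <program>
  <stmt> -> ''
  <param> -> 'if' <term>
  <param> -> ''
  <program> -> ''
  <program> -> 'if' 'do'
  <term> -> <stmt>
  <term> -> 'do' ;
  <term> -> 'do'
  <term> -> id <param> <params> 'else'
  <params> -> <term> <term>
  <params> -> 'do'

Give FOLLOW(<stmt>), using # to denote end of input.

{ #, 'do', 'else', 'if', ;, id }

<stmt> is the start symbol, so # ∈ FOLLOW(<stmt>).
In <term> -> <stmt>: <stmt> is at the end, add FOLLOW(<term>) = { #, 'do', 'else', 'if', ;, id }.
Union: FOLLOW(<stmt>) = { #, 'do', 'else', 'if', ;, id }.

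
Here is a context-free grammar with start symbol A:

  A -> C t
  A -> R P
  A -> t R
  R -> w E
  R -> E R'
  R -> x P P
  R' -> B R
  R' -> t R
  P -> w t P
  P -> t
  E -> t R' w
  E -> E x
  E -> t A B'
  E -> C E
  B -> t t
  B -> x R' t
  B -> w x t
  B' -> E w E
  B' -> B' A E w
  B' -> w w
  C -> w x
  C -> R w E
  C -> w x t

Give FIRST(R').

{ t, w, x }

From R' -> B R: add FIRST(B) = { t, w, x }.
R' -> t R contributes {t}.
Union: FIRST(R') = { t, w, x }.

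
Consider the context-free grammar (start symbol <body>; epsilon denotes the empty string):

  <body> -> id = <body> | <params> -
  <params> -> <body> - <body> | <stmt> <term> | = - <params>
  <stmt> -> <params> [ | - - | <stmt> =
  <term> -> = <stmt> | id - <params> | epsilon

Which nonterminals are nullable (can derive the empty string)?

{ <term> }

Directly nullable (have an epsilon-production): <term>.
No other nonterminal has a production whose RHS symbols are all nullable.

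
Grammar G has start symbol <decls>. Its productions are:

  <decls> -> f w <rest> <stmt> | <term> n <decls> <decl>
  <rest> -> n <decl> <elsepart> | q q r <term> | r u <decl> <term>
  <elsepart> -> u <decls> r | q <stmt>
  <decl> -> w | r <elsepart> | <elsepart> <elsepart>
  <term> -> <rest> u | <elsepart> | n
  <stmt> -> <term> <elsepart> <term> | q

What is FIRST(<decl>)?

<decl> -> w contributes {w}.
<decl> -> r <elsepart> contributes {r}.
From <decl> -> <elsepart> <elsepart>: add FIRST(<elsepart>) = { q, u }.
Union: FIRST(<decl>) = { q, r, u, w }.

{ q, r, u, w }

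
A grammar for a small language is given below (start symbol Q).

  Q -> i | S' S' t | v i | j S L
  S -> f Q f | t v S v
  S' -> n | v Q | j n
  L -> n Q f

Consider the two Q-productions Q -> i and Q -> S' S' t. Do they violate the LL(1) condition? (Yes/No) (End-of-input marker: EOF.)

No

FIRST(i) = { i } and FIRST(S' S' t) = { j, n, v }.
The FIRST sets are disjoint and neither alternative is nullable — no conflict.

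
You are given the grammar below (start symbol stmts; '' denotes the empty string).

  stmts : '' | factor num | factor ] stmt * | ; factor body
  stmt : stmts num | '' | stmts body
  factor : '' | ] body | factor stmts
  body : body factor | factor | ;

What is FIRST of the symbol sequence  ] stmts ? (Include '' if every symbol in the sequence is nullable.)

] is a terminal; add {]} and stop.

{ ] }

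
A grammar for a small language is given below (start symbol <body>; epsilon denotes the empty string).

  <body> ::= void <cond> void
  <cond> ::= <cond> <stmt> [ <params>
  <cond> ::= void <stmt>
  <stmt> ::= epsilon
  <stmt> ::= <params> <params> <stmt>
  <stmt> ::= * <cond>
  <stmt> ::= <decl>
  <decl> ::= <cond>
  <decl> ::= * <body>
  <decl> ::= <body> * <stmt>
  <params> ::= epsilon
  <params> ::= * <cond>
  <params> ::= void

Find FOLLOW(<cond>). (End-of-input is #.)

In <body> ::= void <cond> void: add FIRST(void) = { void }.
In <cond> ::= <cond> <stmt> [ <params>: add FIRST(<stmt> [ <params>) = { *, [, void }.
In <stmt> ::= * <cond>: <cond> is at the end, add FOLLOW(<stmt>) = { *, [, void }.
In <decl> ::= <cond>: <cond> is at the end, add FOLLOW(<decl>) = { *, [, void }.
In <params> ::= * <cond>: <cond> is at the end, add FOLLOW(<params>) = { *, [, void }.
Union: FOLLOW(<cond>) = { *, [, void }.

{ *, [, void }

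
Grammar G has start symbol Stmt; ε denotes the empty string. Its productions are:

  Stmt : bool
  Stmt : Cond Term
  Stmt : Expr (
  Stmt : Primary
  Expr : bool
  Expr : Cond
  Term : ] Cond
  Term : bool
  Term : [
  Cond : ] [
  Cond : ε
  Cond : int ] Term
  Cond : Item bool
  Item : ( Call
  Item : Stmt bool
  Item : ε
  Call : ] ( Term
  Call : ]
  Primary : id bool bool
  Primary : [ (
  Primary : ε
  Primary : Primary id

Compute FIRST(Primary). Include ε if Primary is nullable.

Primary : id bool bool contributes {id}.
Primary : [ ( contributes {[}.
Primary : ε contributes ε.
From Primary : Primary id: Primary nullable, take FIRST(Primary) ∪ {id} = { [, id }.
Union: FIRST(Primary) = { [, id, ε }.

{ [, id, ε }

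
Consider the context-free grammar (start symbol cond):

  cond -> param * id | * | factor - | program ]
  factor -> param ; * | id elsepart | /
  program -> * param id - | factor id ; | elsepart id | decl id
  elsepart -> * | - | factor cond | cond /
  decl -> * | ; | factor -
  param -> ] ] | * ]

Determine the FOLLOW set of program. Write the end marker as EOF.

In cond -> program ]: add FIRST(]) = { ] }.
Union: FOLLOW(program) = { ] }.

{ ] }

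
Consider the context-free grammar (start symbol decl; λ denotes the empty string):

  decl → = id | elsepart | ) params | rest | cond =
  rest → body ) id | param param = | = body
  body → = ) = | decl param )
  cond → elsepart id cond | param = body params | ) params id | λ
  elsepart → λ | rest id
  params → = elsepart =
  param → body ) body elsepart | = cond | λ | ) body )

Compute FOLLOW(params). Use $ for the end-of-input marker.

In decl → ) params: params is at the end, add FOLLOW(decl) = { $, ), =, id }.
In cond → param = body params: params is at the end, add FOLLOW(cond) = { ), =, id }.
In cond → ) params id: add FIRST(id) = { id }.
Union: FOLLOW(params) = { $, ), =, id }.

{ $, ), =, id }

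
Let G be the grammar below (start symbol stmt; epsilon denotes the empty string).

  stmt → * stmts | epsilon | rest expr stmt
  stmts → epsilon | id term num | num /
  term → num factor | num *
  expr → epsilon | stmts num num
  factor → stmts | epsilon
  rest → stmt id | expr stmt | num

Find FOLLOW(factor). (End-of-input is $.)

In term → num factor: factor is at the end, add FOLLOW(term) = { num }.
Union: FOLLOW(factor) = { num }.

{ num }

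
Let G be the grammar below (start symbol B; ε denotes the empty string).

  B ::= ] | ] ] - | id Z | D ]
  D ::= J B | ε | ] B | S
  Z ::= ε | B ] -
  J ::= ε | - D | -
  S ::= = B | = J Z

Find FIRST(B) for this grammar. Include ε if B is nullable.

B ::= ] contributes {]}.
B ::= ] ] - contributes {]}.
B ::= id Z contributes {id}.
From B ::= D ]: D nullable, take FIRST(D) ∪ {]} = { -, =, ], id }.
Union: FIRST(B) = { -, =, ], id }.

{ -, =, ], id }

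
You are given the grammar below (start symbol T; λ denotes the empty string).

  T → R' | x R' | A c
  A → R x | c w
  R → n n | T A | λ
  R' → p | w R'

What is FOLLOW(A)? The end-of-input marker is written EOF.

In T → A c: add FIRST(c) = { c }.
In R → T A: A is at the end, add FOLLOW(R) = { x }.
Union: FOLLOW(A) = { c, x }.

{ c, x }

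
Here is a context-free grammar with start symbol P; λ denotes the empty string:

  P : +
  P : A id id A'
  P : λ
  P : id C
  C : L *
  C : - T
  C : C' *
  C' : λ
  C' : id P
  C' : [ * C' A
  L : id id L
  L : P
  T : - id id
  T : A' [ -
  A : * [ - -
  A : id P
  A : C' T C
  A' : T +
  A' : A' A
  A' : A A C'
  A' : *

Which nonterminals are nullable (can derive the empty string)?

Directly nullable (have an λ-production): P, C'.
L : P with every symbol nullable, so L is nullable.
No other nonterminal has a production whose RHS symbols are all nullable.

{ C', L, P }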